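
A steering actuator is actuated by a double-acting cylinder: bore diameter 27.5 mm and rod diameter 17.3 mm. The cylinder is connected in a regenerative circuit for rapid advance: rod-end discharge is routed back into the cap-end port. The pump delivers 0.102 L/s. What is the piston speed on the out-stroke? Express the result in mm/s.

v ≈ 434 mm/s

In regeneration the rod-end outflow joins the pump flow into the cap end, so the net volume the pump must supply per unit advance equals the rod cross-section area.
Rod cross-section A_rod = π/4 × (17.3 mm)² = 235.1 mm^2
v = Q_pump / A_rod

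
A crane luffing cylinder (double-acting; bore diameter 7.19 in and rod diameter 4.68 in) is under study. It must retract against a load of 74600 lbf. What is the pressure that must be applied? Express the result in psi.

Rod-side annular area A_ann = π/4 × (7.19² − 4.68²) = 23.40 in^2
Retraction: pressure acts on the annular area.
P = F / A = 74600 lbf / A

P ≈ 3190 psi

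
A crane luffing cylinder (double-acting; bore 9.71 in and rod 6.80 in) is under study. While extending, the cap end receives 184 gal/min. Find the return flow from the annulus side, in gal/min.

Cap-side area A_cap = π/4 × (9.71 in)² = 74.05 in^2
Rod-side annular area A_ann = π/4 × (9.71² − 6.80²) = 37.73 in^2
Piston speed v = Q_in/A_cap; rod-end outflow Q_out = v × A_ann = Q_in × A_ann/A_cap.

Q_out ≈ 93.8 gal/min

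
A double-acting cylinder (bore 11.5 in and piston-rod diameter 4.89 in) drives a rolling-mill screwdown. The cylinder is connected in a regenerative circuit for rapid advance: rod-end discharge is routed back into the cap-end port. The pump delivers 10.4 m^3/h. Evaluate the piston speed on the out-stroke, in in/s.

In regeneration the rod-end outflow joins the pump flow into the cap end, so the net volume the pump must supply per unit advance equals the rod cross-section area.
Rod cross-section A_rod = π/4 × (4.89 in)² = 18.78 in^2
v = Q_pump / A_rod

v ≈ 9.39 in/s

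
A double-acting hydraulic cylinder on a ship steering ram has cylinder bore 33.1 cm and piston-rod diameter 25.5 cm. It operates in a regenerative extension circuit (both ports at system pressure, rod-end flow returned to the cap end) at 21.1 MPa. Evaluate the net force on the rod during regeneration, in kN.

F ≈ 1080 kN

With equal pressure on both faces, forces on the annular region cancel; the net push is pressure × rod cross-section.
Rod cross-section A_rod = π/4 × (25.5 cm)² = 510.7 cm^2
F = P × A_rod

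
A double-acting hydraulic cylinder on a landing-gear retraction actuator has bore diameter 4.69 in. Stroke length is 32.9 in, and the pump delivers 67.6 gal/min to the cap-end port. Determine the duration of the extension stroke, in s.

t ≈ 2.18 s

Cap-side area A_cap = π/4 × (4.69 in)² = 17.28 in^2
Swept volume V = A × L; t = V / Q = A·L / Q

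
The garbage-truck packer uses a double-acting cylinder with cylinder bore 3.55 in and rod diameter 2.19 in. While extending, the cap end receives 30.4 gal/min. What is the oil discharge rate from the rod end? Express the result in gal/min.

Q_out ≈ 18.8 gal/min

Cap-side area A_cap = π/4 × (3.55 in)² = 9.898 in^2
Rod-side annular area A_ann = π/4 × (3.55² − 2.19²) = 6.131 in^2
Piston speed v = Q_in/A_cap; rod-end outflow Q_out = v × A_ann = Q_in × A_ann/A_cap.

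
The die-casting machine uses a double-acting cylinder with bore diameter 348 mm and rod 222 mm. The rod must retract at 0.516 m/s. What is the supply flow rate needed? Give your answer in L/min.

Q ≈ 1750 L/min

Rod-side annular area A_ann = π/4 × (348² − 222²) = 56410 mm^2
Q = A × v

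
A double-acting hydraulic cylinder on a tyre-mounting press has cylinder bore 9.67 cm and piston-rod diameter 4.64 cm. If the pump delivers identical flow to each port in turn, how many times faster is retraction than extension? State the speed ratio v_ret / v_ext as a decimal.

Cap-side area A_cap = π/4 × (9.67 cm)² = 73.44 cm^2
Rod-side annular area A_ann = π/4 × (9.67² − 4.64²) = 56.53 cm^2
For equal Q, v ∝ 1/A, so v_ret/v_ext = A_cap/A_ann.

v_ret/v_ext ≈ 1.30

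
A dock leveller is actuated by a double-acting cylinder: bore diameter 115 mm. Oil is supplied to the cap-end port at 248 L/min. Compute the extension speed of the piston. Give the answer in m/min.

v ≈ 23.9 m/min

Cap-side area A_cap = π/4 × (115 mm)² = 10390 mm^2
v = Q / A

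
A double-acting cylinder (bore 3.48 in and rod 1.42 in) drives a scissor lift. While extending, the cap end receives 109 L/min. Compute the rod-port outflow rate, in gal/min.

Q_out ≈ 24.0 gal/min

Cap-side area A_cap = π/4 × (3.48 in)² = 9.511 in^2
Rod-side annular area A_ann = π/4 × (3.48² − 1.42²) = 7.928 in^2
Piston speed v = Q_in/A_cap; rod-end outflow Q_out = v × A_ann = Q_in × A_ann/A_cap.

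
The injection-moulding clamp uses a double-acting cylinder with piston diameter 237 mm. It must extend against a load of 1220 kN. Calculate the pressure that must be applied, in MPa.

Cap-side area A_cap = π/4 × (237 mm)² = 44120 mm^2
P = F / A = 1220 kN / A

P ≈ 27.7 MPa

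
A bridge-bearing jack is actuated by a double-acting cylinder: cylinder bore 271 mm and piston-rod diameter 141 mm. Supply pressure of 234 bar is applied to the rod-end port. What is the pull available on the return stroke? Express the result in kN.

Rod-side annular area A_ann = π/4 × (271² − 141²) = 42070 mm^2
On retraction the pressure acts on the annular area (bore minus rod).
F = P × A_ann

F ≈ 984 kN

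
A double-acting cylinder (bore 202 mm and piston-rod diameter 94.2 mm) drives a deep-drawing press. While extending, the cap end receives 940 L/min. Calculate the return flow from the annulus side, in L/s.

Q_out ≈ 12.3 L/s

Cap-side area A_cap = π/4 × (202 mm)² = 32050 mm^2
Rod-side annular area A_ann = π/4 × (202² − 94.2²) = 25080 mm^2
Piston speed v = Q_in/A_cap; rod-end outflow Q_out = v × A_ann = Q_in × A_ann/A_cap.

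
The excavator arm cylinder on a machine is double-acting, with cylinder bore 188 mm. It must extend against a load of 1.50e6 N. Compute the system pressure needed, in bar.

P ≈ 540 bar

Cap-side area A_cap = π/4 × (188 mm)² = 27760 mm^2
P = F / A = 1.50e6 N / A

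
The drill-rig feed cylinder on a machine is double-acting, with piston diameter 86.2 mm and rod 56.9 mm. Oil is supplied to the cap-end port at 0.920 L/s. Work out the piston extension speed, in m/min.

v ≈ 9.46 m/min

Cap-side area A_cap = π/4 × (86.2 mm)² = 5836 mm^2
v = Q / A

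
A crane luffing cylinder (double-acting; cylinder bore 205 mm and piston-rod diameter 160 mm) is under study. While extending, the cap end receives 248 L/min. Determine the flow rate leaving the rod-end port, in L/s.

Q_out ≈ 1.62 L/s

Cap-side area A_cap = π/4 × (205 mm)² = 33010 mm^2
Rod-side annular area A_ann = π/4 × (205² − 160²) = 12900 mm^2
Piston speed v = Q_in/A_cap; rod-end outflow Q_out = v × A_ann = Q_in × A_ann/A_cap.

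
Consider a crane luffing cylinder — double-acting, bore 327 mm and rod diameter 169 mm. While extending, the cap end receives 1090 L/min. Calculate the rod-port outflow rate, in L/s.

Cap-side area A_cap = π/4 × (327 mm)² = 83980 mm^2
Rod-side annular area A_ann = π/4 × (327² − 169²) = 61550 mm^2
Piston speed v = Q_in/A_cap; rod-end outflow Q_out = v × A_ann = Q_in × A_ann/A_cap.

Q_out ≈ 13.3 L/s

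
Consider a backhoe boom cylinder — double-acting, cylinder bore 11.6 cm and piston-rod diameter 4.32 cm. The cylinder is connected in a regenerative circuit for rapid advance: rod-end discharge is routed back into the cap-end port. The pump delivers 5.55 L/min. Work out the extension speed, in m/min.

In regeneration the rod-end outflow joins the pump flow into the cap end, so the net volume the pump must supply per unit advance equals the rod cross-section area.
Rod cross-section A_rod = π/4 × (4.32 cm)² = 14.66 cm^2
v = Q_pump / A_rod

v ≈ 3.79 m/min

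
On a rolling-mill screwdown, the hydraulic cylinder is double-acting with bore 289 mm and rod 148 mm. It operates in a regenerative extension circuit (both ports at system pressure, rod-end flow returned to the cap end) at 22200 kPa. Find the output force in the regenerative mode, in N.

F ≈ 3.82e5 N

With equal pressure on both faces, forces on the annular region cancel; the net push is pressure × rod cross-section.
Rod cross-section A_rod = π/4 × (148 mm)² = 17200 mm^2
F = P × A_rod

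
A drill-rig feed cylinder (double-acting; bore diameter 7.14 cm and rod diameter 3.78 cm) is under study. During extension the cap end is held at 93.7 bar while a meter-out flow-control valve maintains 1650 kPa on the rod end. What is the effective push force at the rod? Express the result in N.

F ≈ 32800 N

Cap-side area A_cap = π/4 × (7.14 cm)² = 40.04 cm^2
Rod-side annular area A_ann = π/4 × (7.14² − 3.78²) = 28.82 cm^2
Net thrust = P_cap·A_cap − P_rod·A_ann = 37520 N − 4755 N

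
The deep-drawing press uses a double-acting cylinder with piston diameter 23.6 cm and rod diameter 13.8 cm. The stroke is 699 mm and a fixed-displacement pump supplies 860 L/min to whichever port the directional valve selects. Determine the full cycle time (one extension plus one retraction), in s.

t ≈ 3.54 s

Cap-side area A_cap = π/4 × (23.6 cm)² = 437.4 cm^2
Rod-side annular area A_ann = π/4 × (23.6² − 13.8²) = 287.9 cm^2
t_ext = A_cap·L/Q = 2.133 s
t_ret = A_ann·L/Q = 1.404 s
t_cycle = t_ext + t_ret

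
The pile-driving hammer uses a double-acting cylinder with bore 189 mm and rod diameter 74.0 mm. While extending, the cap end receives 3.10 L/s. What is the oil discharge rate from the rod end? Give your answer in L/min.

Cap-side area A_cap = π/4 × (189 mm)² = 28060 mm^2
Rod-side annular area A_ann = π/4 × (189² − 74.0²) = 23750 mm^2
Piston speed v = Q_in/A_cap; rod-end outflow Q_out = v × A_ann = Q_in × A_ann/A_cap.

Q_out ≈ 157 L/min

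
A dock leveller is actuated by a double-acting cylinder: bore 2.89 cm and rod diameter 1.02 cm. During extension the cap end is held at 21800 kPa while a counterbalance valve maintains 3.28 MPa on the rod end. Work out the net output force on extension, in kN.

Cap-side area A_cap = π/4 × (2.89 cm)² = 6.560 cm^2
Rod-side annular area A_ann = π/4 × (2.89² − 1.02²) = 5.743 cm^2
Net thrust = P_cap·A_cap − P_rod·A_ann = 14.30 kN − 1.884 kN

F ≈ 12.4 kN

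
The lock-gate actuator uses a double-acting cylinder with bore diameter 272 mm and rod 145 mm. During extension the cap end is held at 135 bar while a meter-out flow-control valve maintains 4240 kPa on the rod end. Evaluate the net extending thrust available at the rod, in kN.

Cap-side area A_cap = π/4 × (272 mm)² = 58110 mm^2
Rod-side annular area A_ann = π/4 × (272² − 145²) = 41590 mm^2
Net thrust = P_cap·A_cap − P_rod·A_ann = 784.4 kN − 176.4 kN

F ≈ 608 kN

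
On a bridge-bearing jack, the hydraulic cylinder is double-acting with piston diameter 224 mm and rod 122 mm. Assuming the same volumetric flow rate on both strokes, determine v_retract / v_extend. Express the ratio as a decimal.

Cap-side area A_cap = π/4 × (224 mm)² = 39410 mm^2
Rod-side annular area A_ann = π/4 × (224² − 122²) = 27720 mm^2
For equal Q, v ∝ 1/A, so v_ret/v_ext = A_cap/A_ann.

v_ret/v_ext ≈ 1.42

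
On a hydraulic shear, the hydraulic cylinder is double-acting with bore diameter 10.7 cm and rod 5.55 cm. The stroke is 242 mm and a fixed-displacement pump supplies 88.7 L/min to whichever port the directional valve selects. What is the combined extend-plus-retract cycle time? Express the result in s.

t ≈ 2.55 s

Cap-side area A_cap = π/4 × (10.7 cm)² = 89.92 cm^2
Rod-side annular area A_ann = π/4 × (10.7² − 5.55²) = 65.73 cm^2
t_ext = A_cap·L/Q = 1.472 s
t_ret = A_ann·L/Q = 1.076 s
t_cycle = t_ext + t_ret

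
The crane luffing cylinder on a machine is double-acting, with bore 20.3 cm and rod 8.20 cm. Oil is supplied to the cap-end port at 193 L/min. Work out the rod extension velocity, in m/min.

v ≈ 5.96 m/min

Cap-side area A_cap = π/4 × (20.3 cm)² = 323.7 cm^2
v = Q / A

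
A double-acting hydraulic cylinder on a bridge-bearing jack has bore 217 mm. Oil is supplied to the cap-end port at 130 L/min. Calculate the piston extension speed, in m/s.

Cap-side area A_cap = π/4 × (217 mm)² = 36980 mm^2
v = Q / A

v ≈ 0.0586 m/s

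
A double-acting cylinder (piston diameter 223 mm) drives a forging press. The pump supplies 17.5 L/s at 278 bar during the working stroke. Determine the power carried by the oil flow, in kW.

Hydraulic power = P × Q

W ≈ 487 kW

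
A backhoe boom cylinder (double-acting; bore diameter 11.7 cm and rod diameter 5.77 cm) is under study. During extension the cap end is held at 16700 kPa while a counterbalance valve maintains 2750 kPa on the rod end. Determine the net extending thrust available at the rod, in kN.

F ≈ 157 kN

Cap-side area A_cap = π/4 × (11.7 cm)² = 107.5 cm^2
Rod-side annular area A_ann = π/4 × (11.7² − 5.77²) = 81.36 cm^2
Net thrust = P_cap·A_cap − P_rod·A_ann = 179.5 kN − 22.38 kN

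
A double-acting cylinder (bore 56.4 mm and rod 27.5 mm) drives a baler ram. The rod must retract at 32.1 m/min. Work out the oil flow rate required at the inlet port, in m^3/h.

Rod-side annular area A_ann = π/4 × (56.4² − 27.5²) = 1904 mm^2
Q = A × v

Q ≈ 3.67 m^3/h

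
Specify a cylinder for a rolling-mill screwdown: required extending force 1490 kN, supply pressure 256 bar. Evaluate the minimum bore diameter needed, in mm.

Extension force acts on the full piston face: F = P × (π/4)D².
D = √(4F / (πP)) = √(4 × 1490 kN / (π × 256 bar))

D ≈ 272 mm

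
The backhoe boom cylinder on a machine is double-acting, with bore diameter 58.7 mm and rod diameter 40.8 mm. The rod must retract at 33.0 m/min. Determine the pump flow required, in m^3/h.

Q ≈ 2.77 m^3/h

Rod-side annular area A_ann = π/4 × (58.7² − 40.8²) = 1399 mm^2
Q = A × v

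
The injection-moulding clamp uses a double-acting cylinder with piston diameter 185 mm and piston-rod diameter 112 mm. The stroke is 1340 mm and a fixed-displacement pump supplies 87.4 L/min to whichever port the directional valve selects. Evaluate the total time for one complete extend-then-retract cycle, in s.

t ≈ 40.4 s

Cap-side area A_cap = π/4 × (185 mm)² = 26880 mm^2
Rod-side annular area A_ann = π/4 × (185² − 112²) = 17030 mm^2
t_ext = A_cap·L/Q = 24.73 s
t_ret = A_ann·L/Q = 15.66 s
t_cycle = t_ext + t_ret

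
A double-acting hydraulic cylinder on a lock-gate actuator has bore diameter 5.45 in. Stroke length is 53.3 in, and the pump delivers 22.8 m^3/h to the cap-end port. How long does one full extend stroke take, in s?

Cap-side area A_cap = π/4 × (5.45 in)² = 23.33 in^2
Swept volume V = A × L; t = V / Q = A·L / Q

t ≈ 3.22 s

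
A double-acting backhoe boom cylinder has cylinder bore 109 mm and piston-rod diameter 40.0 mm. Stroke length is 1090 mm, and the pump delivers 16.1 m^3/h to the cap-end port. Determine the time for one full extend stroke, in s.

t ≈ 2.27 s

Cap-side area A_cap = π/4 × (109 mm)² = 9331 mm^2
Swept volume V = A × L; t = V / Q = A·L / Q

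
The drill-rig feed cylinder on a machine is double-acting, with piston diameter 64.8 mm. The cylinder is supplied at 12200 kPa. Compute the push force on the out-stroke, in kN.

F ≈ 40.2 kN

Cap-side area A_cap = π/4 × (64.8 mm)² = 3298 mm^2
F = P × A_cap = 12200 kPa × A_cap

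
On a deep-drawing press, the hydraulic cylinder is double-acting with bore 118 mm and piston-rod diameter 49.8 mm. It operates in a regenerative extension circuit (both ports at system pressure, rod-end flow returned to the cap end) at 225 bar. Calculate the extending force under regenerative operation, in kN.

F ≈ 43.8 kN

With equal pressure on both faces, forces on the annular region cancel; the net push is pressure × rod cross-section.
Rod cross-section A_rod = π/4 × (49.8 mm)² = 1948 mm^2
F = P × A_rod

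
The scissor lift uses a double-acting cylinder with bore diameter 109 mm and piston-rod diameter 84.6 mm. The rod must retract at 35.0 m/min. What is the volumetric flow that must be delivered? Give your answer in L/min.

Rod-side annular area A_ann = π/4 × (109² − 84.6²) = 3710 mm^2
Q = A × v

Q ≈ 130 L/min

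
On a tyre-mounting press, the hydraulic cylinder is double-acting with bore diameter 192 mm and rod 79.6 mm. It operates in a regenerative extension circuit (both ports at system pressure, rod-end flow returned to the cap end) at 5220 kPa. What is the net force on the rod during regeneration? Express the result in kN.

F ≈ 26.0 kN

With equal pressure on both faces, forces on the annular region cancel; the net push is pressure × rod cross-section.
Rod cross-section A_rod = π/4 × (79.6 mm)² = 4976 mm^2
F = P × A_rod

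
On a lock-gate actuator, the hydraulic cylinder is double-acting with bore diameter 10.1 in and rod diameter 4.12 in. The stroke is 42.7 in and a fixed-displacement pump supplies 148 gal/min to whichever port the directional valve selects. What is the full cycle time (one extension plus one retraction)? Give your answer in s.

t ≈ 11.0 s

Cap-side area A_cap = π/4 × (10.1 in)² = 80.12 in^2
Rod-side annular area A_ann = π/4 × (10.1² − 4.12²) = 66.79 in^2
t_ext = A_cap·L/Q = 6.004 s
t_ret = A_ann·L/Q = 5.005 s
t_cycle = t_ext + t_ret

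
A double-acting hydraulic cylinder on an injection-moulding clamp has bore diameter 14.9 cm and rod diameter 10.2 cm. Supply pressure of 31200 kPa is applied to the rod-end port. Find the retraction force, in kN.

F ≈ 289 kN

Rod-side annular area A_ann = π/4 × (14.9² − 10.2²) = 92.65 cm^2
On retraction the pressure acts on the annular area (bore minus rod).
F = P × A_ann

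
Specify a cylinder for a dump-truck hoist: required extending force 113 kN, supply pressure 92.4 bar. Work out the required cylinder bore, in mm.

Extension force acts on the full piston face: F = P × (π/4)D².
D = √(4F / (πP)) = √(4 × 113 kN / (π × 92.4 bar))

D ≈ 125 mm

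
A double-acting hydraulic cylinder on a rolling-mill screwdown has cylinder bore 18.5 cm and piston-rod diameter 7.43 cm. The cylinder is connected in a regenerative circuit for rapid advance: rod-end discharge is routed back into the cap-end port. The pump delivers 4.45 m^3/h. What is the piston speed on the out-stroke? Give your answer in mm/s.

In regeneration the rod-end outflow joins the pump flow into the cap end, so the net volume the pump must supply per unit advance equals the rod cross-section area.
Rod cross-section A_rod = π/4 × (7.43 cm)² = 43.36 cm^2
v = Q_pump / A_rod

v ≈ 285 mm/s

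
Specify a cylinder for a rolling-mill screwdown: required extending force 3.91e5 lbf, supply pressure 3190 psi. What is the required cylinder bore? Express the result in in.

D ≈ 12.5 in

Extension force acts on the full piston face: F = P × (π/4)D².
D = √(4F / (πP)) = √(4 × 3.91e5 lbf / (π × 3190 psi))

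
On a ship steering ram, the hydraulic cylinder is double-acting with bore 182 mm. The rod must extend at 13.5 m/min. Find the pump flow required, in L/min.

Q ≈ 351 L/min

Cap-side area A_cap = π/4 × (182 mm)² = 26020 mm^2
Q = A × v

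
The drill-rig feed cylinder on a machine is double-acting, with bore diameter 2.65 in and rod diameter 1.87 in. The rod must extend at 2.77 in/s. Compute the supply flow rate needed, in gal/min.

Q ≈ 3.97 gal/min

Cap-side area A_cap = π/4 × (2.65 in)² = 5.515 in^2
Q = A × v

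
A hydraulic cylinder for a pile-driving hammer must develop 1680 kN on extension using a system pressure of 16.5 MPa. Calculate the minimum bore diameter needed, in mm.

D ≈ 360 mm

Extension force acts on the full piston face: F = P × (π/4)D².
D = √(4F / (πP)) = √(4 × 1680 kN / (π × 16.5 MPa))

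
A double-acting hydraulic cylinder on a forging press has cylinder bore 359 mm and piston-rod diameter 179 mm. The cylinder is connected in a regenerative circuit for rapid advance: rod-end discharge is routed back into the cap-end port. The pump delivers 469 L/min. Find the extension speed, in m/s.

In regeneration the rod-end outflow joins the pump flow into the cap end, so the net volume the pump must supply per unit advance equals the rod cross-section area.
Rod cross-section A_rod = π/4 × (179 mm)² = 25160 mm^2
v = Q_pump / A_rod

v ≈ 0.311 m/s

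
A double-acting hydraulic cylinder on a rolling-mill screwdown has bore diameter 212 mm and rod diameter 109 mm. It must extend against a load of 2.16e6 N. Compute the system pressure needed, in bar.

Cap-side area A_cap = π/4 × (212 mm)² = 35300 mm^2
P = F / A = 2.16e6 N / A

P ≈ 612 bar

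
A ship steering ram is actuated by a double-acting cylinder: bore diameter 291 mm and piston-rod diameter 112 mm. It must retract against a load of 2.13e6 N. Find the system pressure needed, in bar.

P ≈ 376 bar

Rod-side annular area A_ann = π/4 × (291² − 112²) = 56660 mm^2
Retraction: pressure acts on the annular area.
P = F / A = 2.13e6 N / A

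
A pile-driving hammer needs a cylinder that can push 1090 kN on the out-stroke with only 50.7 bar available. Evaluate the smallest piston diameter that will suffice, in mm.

Extension force acts on the full piston face: F = P × (π/4)D².
D = √(4F / (πP)) = √(4 × 1090 kN / (π × 50.7 bar))

D ≈ 523 mm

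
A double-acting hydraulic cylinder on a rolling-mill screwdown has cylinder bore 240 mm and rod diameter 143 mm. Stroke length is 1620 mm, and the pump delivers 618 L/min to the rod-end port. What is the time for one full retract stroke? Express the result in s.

Rod-side annular area A_ann = π/4 × (240² − 143²) = 29180 mm^2
Swept volume V = A × L; t = V / Q = A·L / Q

t ≈ 4.59 s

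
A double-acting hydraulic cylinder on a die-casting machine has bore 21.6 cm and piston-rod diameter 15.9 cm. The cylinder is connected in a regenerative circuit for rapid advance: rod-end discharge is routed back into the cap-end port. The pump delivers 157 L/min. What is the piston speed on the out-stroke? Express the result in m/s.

v ≈ 0.132 m/s

In regeneration the rod-end outflow joins the pump flow into the cap end, so the net volume the pump must supply per unit advance equals the rod cross-section area.
Rod cross-section A_rod = π/4 × (15.9 cm)² = 198.6 cm^2
v = Q_pump / A_rod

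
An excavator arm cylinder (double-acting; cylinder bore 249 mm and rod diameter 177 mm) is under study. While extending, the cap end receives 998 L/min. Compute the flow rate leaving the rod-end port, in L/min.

Q_out ≈ 494 L/min

Cap-side area A_cap = π/4 × (249 mm)² = 48700 mm^2
Rod-side annular area A_ann = π/4 × (249² − 177²) = 24090 mm^2
Piston speed v = Q_in/A_cap; rod-end outflow Q_out = v × A_ann = Q_in × A_ann/A_cap.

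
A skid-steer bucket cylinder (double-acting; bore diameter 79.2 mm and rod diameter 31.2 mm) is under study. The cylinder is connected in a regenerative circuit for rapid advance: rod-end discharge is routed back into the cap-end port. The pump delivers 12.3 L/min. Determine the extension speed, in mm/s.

In regeneration the rod-end outflow joins the pump flow into the cap end, so the net volume the pump must supply per unit advance equals the rod cross-section area.
Rod cross-section A_rod = π/4 × (31.2 mm)² = 764.5 mm^2
v = Q_pump / A_rod

v ≈ 268 mm/s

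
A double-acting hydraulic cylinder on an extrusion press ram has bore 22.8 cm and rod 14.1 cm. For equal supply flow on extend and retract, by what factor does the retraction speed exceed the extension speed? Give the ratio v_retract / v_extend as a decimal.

Cap-side area A_cap = π/4 × (22.8 cm)² = 408.3 cm^2
Rod-side annular area A_ann = π/4 × (22.8² − 14.1²) = 252.1 cm^2
For equal Q, v ∝ 1/A, so v_ret/v_ext = A_cap/A_ann.

v_ret/v_ext ≈ 1.62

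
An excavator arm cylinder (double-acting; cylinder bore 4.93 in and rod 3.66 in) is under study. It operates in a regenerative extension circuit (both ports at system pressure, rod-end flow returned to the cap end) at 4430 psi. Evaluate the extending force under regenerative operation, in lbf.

F ≈ 46600 lbf

With equal pressure on both faces, forces on the annular region cancel; the net push is pressure × rod cross-section.
Rod cross-section A_rod = π/4 × (3.66 in)² = 10.52 in^2
F = P × A_rod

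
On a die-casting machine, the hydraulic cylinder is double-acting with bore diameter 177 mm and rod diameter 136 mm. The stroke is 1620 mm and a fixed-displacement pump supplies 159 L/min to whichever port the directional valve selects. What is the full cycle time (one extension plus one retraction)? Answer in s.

Cap-side area A_cap = π/4 × (177 mm)² = 24610 mm^2
Rod-side annular area A_ann = π/4 × (177² − 136²) = 10080 mm^2
t_ext = A_cap·L/Q = 15.04 s
t_ret = A_ann·L/Q = 6.162 s
t_cycle = t_ext + t_ret

t ≈ 21.2 s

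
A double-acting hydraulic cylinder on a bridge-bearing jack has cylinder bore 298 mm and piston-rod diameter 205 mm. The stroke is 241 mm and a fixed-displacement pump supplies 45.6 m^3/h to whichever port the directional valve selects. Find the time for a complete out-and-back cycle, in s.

t ≈ 2.03 s

Cap-side area A_cap = π/4 × (298 mm)² = 69750 mm^2
Rod-side annular area A_ann = π/4 × (298² − 205²) = 36740 mm^2
t_ext = A_cap·L/Q = 1.327 s
t_ret = A_ann·L/Q = 0.6990 s
t_cycle = t_ext + t_ret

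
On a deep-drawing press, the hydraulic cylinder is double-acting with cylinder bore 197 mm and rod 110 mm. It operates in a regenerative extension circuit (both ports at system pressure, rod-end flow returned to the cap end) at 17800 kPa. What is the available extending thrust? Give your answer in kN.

F ≈ 169 kN

With equal pressure on both faces, forces on the annular region cancel; the net push is pressure × rod cross-section.
Rod cross-section A_rod = π/4 × (110 mm)² = 9503 mm^2
F = P × A_rod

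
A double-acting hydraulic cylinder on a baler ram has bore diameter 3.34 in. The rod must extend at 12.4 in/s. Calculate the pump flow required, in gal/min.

Q ≈ 28.2 gal/min

Cap-side area A_cap = π/4 × (3.34 in)² = 8.762 in^2
Q = A × v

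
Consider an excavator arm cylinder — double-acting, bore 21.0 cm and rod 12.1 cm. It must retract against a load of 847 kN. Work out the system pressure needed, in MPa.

P ≈ 36.6 MPa

Rod-side annular area A_ann = π/4 × (21.0² − 12.1²) = 231.4 cm^2
Retraction: pressure acts on the annular area.
P = F / A = 847 kN / A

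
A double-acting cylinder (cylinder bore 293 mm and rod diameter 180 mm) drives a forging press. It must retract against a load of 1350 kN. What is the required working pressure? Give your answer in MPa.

P ≈ 32.2 MPa

Rod-side annular area A_ann = π/4 × (293² − 180²) = 41980 mm^2
Retraction: pressure acts on the annular area.
P = F / A = 1350 kN / A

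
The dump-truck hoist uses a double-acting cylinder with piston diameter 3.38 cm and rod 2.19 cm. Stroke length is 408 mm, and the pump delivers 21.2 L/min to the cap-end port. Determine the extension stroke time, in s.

Cap-side area A_cap = π/4 × (3.38 cm)² = 8.973 cm^2
Swept volume V = A × L; t = V / Q = A·L / Q

t ≈ 1.04 s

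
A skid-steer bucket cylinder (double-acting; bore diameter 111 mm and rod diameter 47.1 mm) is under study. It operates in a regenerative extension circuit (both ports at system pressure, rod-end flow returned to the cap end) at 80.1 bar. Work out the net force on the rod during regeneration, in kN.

F ≈ 14.0 kN

With equal pressure on both faces, forces on the annular region cancel; the net push is pressure × rod cross-section.
Rod cross-section A_rod = π/4 × (47.1 mm)² = 1742 mm^2
F = P × A_rod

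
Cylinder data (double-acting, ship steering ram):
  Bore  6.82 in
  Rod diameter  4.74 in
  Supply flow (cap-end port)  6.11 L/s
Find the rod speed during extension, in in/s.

v ≈ 10.2 in/s

Cap-side area A_cap = π/4 × (6.82 in)² = 36.53 in^2
v = Q / A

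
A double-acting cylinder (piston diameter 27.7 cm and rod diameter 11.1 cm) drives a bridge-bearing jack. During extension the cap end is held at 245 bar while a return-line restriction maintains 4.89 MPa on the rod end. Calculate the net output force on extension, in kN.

Cap-side area A_cap = π/4 × (27.7 cm)² = 602.6 cm^2
Rod-side annular area A_ann = π/4 × (27.7² − 11.1²) = 505.9 cm^2
Net thrust = P_cap·A_cap − P_rod·A_ann = 1476 kN − 247.4 kN

F ≈ 1230 kN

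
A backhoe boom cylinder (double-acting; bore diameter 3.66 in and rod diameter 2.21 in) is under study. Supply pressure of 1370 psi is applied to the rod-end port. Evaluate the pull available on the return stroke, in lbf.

F ≈ 9160 lbf

Rod-side annular area A_ann = π/4 × (3.66² − 2.21²) = 6.685 in^2
On retraction the pressure acts on the annular area (bore minus rod).
F = P × A_ann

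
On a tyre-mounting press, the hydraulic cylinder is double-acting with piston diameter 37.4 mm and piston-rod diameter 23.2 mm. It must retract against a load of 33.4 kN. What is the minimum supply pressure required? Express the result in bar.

Rod-side annular area A_ann = π/4 × (37.4² − 23.2²) = 675.9 mm^2
Retraction: pressure acts on the annular area.
P = F / A = 33.4 kN / A

P ≈ 494 bar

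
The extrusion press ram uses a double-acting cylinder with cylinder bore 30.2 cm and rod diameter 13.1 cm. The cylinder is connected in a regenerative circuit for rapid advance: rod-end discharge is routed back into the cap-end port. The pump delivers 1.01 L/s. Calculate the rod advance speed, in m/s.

v ≈ 0.0749 m/s

In regeneration the rod-end outflow joins the pump flow into the cap end, so the net volume the pump must supply per unit advance equals the rod cross-section area.
Rod cross-section A_rod = π/4 × (13.1 cm)² = 134.8 cm^2
v = Q_pump / A_rod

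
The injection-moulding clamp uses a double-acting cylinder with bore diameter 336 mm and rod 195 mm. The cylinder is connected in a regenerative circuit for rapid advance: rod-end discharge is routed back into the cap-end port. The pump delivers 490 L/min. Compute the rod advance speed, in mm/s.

v ≈ 273 mm/s

In regeneration the rod-end outflow joins the pump flow into the cap end, so the net volume the pump must supply per unit advance equals the rod cross-section area.
Rod cross-section A_rod = π/4 × (195 mm)² = 29860 mm^2
v = Q_pump / A_rod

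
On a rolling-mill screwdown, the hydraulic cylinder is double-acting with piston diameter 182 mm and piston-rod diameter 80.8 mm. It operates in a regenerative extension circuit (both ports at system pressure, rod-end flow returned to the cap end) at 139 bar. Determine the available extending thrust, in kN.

With equal pressure on both faces, forces on the annular region cancel; the net push is pressure × rod cross-section.
Rod cross-section A_rod = π/4 × (80.8 mm)² = 5128 mm^2
F = P × A_rod

F ≈ 71.3 kN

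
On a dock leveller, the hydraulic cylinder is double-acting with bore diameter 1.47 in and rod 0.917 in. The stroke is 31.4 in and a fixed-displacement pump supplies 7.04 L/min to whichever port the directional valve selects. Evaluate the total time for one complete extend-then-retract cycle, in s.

Cap-side area A_cap = π/4 × (1.47 in)² = 1.697 in^2
Rod-side annular area A_ann = π/4 × (1.47² − 0.917²) = 1.037 in^2
t_ext = A_cap·L/Q = 7.443 s
t_ret = A_ann·L/Q = 4.546 s
t_cycle = t_ext + t_ret

t ≈ 12.0 s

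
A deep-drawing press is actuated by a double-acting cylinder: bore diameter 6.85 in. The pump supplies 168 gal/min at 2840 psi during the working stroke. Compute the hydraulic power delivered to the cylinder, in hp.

Hydraulic power = P × Q

W ≈ 278 hp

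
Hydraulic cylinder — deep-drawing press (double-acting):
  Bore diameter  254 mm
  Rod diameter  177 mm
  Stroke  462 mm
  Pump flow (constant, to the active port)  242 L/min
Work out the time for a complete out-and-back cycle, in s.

t ≈ 8.79 s

Cap-side area A_cap = π/4 × (254 mm)² = 50670 mm^2
Rod-side annular area A_ann = π/4 × (254² − 177²) = 26070 mm^2
t_ext = A_cap·L/Q = 5.804 s
t_ret = A_ann·L/Q = 2.986 s
t_cycle = t_ext + t_ret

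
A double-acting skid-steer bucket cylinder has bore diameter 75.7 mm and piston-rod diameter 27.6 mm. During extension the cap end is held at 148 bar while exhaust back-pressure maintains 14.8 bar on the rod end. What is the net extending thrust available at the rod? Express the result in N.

F ≈ 60800 N

Cap-side area A_cap = π/4 × (75.7 mm)² = 4501 mm^2
Rod-side annular area A_ann = π/4 × (75.7² − 27.6²) = 3902 mm^2
Net thrust = P_cap·A_cap − P_rod·A_ann = 66610 N − 5776 N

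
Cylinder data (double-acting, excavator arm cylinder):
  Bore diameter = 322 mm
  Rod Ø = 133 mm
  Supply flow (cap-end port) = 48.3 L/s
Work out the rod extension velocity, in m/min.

v ≈ 35.6 m/min

Cap-side area A_cap = π/4 × (322 mm)² = 81430 mm^2
v = Q / A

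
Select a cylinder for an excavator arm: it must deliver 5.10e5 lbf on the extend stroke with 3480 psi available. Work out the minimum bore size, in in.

Extension force acts on the full piston face: F = P × (π/4)D².
D = √(4F / (πP)) = √(4 × 5.10e5 lbf / (π × 3480 psi))

D ≈ 13.7 in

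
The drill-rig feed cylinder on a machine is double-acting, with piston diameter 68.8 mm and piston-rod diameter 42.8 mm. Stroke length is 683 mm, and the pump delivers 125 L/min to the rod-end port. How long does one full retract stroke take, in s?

t ≈ 0.747 s

Rod-side annular area A_ann = π/4 × (68.8² − 42.8²) = 2279 mm^2
Swept volume V = A × L; t = V / Q = A·L / Q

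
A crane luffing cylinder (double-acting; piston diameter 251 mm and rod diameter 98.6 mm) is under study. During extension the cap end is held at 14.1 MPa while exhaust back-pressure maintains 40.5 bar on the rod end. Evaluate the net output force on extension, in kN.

F ≈ 528 kN

Cap-side area A_cap = π/4 × (251 mm)² = 49480 mm^2
Rod-side annular area A_ann = π/4 × (251² − 98.6²) = 41850 mm^2
Net thrust = P_cap·A_cap − P_rod·A_ann = 697.7 kN − 169.5 kN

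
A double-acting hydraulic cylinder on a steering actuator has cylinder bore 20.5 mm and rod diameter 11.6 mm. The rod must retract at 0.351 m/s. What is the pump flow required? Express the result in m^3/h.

Rod-side annular area A_ann = π/4 × (20.5² − 11.6²) = 224.4 mm^2
Q = A × v

Q ≈ 0.284 m^3/h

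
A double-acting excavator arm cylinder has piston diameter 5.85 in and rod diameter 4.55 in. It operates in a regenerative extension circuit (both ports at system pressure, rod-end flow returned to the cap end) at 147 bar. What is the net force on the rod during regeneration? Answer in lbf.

With equal pressure on both faces, forces on the annular region cancel; the net push is pressure × rod cross-section.
Rod cross-section A_rod = π/4 × (4.55 in)² = 16.26 in^2
F = P × A_rod

F ≈ 34700 lbf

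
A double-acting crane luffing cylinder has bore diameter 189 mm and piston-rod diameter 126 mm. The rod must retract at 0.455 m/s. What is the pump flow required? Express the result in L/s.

Rod-side annular area A_ann = π/4 × (189² − 126²) = 15590 mm^2
Q = A × v

Q ≈ 7.09 L/s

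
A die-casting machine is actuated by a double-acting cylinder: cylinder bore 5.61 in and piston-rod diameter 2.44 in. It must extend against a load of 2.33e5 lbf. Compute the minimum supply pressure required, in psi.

P ≈ 9430 psi

Cap-side area A_cap = π/4 × (5.61 in)² = 24.72 in^2
P = F / A = 2.33e5 lbf / A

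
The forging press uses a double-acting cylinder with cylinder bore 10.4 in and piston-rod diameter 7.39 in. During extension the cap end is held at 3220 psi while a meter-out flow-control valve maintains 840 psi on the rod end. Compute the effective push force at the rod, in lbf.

Cap-side area A_cap = π/4 × (10.4 in)² = 84.95 in^2
Rod-side annular area A_ann = π/4 × (10.4² − 7.39²) = 42.06 in^2
Net thrust = P_cap·A_cap − P_rod·A_ann = 2.735e5 lbf − 35330 lbf

F ≈ 2.38e5 lbf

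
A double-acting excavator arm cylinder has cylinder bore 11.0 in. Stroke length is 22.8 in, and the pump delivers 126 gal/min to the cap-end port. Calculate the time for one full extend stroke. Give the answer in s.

Cap-side area A_cap = π/4 × (11.0 in)² = 95.03 in^2
Swept volume V = A × L; t = V / Q = A·L / Q

t ≈ 4.47 s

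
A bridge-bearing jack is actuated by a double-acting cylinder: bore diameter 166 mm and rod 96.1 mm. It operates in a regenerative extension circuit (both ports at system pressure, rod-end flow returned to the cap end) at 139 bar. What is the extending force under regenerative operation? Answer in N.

F ≈ 1.01e5 N

With equal pressure on both faces, forces on the annular region cancel; the net push is pressure × rod cross-section.
Rod cross-section A_rod = π/4 × (96.1 mm)² = 7253 mm^2
F = P × A_rod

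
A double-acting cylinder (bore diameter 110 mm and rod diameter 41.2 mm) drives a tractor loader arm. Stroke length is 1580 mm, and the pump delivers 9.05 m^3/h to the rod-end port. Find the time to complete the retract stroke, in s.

t ≈ 5.14 s

Rod-side annular area A_ann = π/4 × (110² − 41.2²) = 8170 mm^2
Swept volume V = A × L; t = V / Q = A·L / Q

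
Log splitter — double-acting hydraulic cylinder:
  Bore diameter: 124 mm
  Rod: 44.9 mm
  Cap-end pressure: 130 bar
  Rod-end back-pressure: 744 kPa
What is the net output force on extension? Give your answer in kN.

F ≈ 149 kN

Cap-side area A_cap = π/4 × (124 mm)² = 12080 mm^2
Rod-side annular area A_ann = π/4 × (124² − 44.9²) = 10490 mm^2
Net thrust = P_cap·A_cap − P_rod·A_ann = 157.0 kN − 7.807 kN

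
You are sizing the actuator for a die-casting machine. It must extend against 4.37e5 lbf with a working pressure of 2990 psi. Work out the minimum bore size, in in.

D ≈ 13.6 in

Extension force acts on the full piston face: F = P × (π/4)D².
D = √(4F / (πP)) = √(4 × 4.37e5 lbf / (π × 2990 psi))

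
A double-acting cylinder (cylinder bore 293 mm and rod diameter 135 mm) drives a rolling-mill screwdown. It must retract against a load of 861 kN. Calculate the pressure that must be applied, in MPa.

P ≈ 16.2 MPa

Rod-side annular area A_ann = π/4 × (293² − 135²) = 53110 mm^2
Retraction: pressure acts on the annular area.
P = F / A = 861 kN / A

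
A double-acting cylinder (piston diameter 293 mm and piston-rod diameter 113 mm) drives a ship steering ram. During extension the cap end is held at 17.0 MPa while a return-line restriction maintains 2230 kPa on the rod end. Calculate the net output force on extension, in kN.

F ≈ 1020 kN

Cap-side area A_cap = π/4 × (293 mm)² = 67430 mm^2
Rod-side annular area A_ann = π/4 × (293² − 113²) = 57400 mm^2
Net thrust = P_cap·A_cap − P_rod·A_ann = 1146 kN − 128.0 kN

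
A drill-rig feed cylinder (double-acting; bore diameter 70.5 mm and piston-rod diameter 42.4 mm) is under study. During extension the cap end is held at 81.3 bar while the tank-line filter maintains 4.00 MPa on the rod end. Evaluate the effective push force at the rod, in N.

Cap-side area A_cap = π/4 × (70.5 mm)² = 3904 mm^2
Rod-side annular area A_ann = π/4 × (70.5² − 42.4²) = 2492 mm^2
Net thrust = P_cap·A_cap − P_rod·A_ann = 31740 N − 9967 N

F ≈ 21800 N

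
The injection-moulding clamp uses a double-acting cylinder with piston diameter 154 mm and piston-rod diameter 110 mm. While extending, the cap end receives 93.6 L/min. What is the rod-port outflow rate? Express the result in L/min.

Q_out ≈ 45.8 L/min

Cap-side area A_cap = π/4 × (154 mm)² = 18630 mm^2
Rod-side annular area A_ann = π/4 × (154² − 110²) = 9123 mm^2
Piston speed v = Q_in/A_cap; rod-end outflow Q_out = v × A_ann = Q_in × A_ann/A_cap.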